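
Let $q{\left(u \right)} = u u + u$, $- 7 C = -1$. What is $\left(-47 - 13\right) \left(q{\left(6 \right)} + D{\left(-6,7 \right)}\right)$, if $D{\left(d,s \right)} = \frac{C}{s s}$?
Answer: $- \frac{864420}{343} \approx -2520.2$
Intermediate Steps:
$C = \frac{1}{7}$ ($C = \left(- \frac{1}{7}\right) \left(-1\right) = \frac{1}{7} \approx 0.14286$)
$q{\left(u \right)} = u + u^{2}$ ($q{\left(u \right)} = u^{2} + u = u + u^{2}$)
$D{\left(d,s \right)} = \frac{1}{7 s^{2}}$ ($D{\left(d,s \right)} = \frac{1}{7 s s} = \frac{1}{7 s^{2}}$)
$\left(-47 - 13\right) \left(q{\left(6 \right)} + D{\left(-6,7 \right)}\right) = \left(-47 - 13\right) \left(6 \left(1 + 6\right) + \frac{1}{7 \cdot 49}\right) = - 60 \left(6 \cdot 7 + \frac{1}{7} \cdot \frac{1}{49}\right) = - 60 \left(42 + \frac{1}{343}\right) = \left(-60\right) \frac{14407}{343} = - \frac{864420}{343}$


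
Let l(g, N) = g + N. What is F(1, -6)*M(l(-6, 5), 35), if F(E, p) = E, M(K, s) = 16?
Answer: 16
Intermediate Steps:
l(g, N) = N + g
F(1, -6)*M(l(-6, 5), 35) = 1*16 = 16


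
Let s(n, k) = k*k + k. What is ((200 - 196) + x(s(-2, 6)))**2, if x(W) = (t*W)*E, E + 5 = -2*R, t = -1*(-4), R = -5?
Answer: 712336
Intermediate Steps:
s(n, k) = k + k**2 (s(n, k) = k**2 + k = k + k**2)
t = 4
E = 5 (E = -5 - 2*(-5) = -5 + 10 = 5)
x(W) = 20*W (x(W) = (4*W)*5 = 20*W)
((200 - 196) + x(s(-2, 6)))**2 = ((200 - 196) + 20*(6*(1 + 6)))**2 = (4 + 20*(6*7))**2 = (4 + 20*42)**2 = (4 + 840)**2 = 844**2 = 712336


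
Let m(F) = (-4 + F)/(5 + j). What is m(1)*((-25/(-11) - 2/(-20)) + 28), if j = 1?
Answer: -3341/220 ≈ -15.186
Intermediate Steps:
m(F) = -2/3 + F/6 (m(F) = (-4 + F)/(5 + 1) = (-4 + F)/6 = (-4 + F)*(1/6) = -2/3 + F/6)
m(1)*((-25/(-11) - 2/(-20)) + 28) = (-2/3 + (1/6)*1)*((-25/(-11) - 2/(-20)) + 28) = (-2/3 + 1/6)*((-25*(-1/11) - 2*(-1/20)) + 28) = -((25/11 + 1/10) + 28)/2 = -(261/110 + 28)/2 = -1/2*3341/110 = -3341/220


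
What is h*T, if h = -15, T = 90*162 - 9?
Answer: -218565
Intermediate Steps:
T = 14571 (T = 14580 - 9 = 14571)
h*T = -15*14571 = -218565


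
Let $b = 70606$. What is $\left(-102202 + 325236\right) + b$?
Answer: $293640$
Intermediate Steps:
$\left(-102202 + 325236\right) + b = \left(-102202 + 325236\right) + 70606 = 223034 + 70606 = 293640$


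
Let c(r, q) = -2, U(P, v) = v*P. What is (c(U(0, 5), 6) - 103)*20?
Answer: -2100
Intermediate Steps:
U(P, v) = P*v
(c(U(0, 5), 6) - 103)*20 = (-2 - 103)*20 = -105*20 = -2100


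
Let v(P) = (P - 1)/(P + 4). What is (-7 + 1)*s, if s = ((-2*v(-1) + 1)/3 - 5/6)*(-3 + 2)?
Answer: -⅓ ≈ -0.33333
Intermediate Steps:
v(P) = (-1 + P)/(4 + P)
s = 1/18 (s = ((-2*(-1 - 1)/(4 - 1) + 1)/3 - 5/6)*(-3 + 2) = ((-2*(-2)/3 + 1)*(⅓) - 5*⅙)*(-1) = ((-2*(-2)/3 + 1)*(⅓) - ⅚)*(-1) = ((-2*(-⅔) + 1)*(⅓) - ⅚)*(-1) = ((4/3 + 1)*(⅓) - ⅚)*(-1) = ((7/3)*(⅓) - ⅚)*(-1) = (7/9 - ⅚)*(-1) = -1/18*(-1) = 1/18 ≈ 0.055556)
(-7 + 1)*s = (-7 + 1)*(1/18) = -6*1/18 = -⅓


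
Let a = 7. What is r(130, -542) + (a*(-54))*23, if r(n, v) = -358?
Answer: -9052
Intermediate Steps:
r(130, -542) + (a*(-54))*23 = -358 + (7*(-54))*23 = -358 - 378*23 = -358 - 8694 = -9052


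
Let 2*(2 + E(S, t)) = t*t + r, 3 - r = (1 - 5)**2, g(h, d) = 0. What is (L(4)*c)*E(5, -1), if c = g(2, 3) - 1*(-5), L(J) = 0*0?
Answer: 0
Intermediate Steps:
r = -13 (r = 3 - (1 - 5)**2 = 3 - 1*(-4)**2 = 3 - 1*16 = 3 - 16 = -13)
L(J) = 0
E(S, t) = -17/2 + t**2/2 (E(S, t) = -2 + (t*t - 13)/2 = -2 + (t**2 - 13)/2 = -2 + (-13 + t**2)/2 = -2 + (-13/2 + t**2/2) = -17/2 + t**2/2)
c = 5 (c = 0 - 1*(-5) = 0 + 5 = 5)
(L(4)*c)*E(5, -1) = (0*5)*(-17/2 + (1/2)*(-1)**2) = 0*(-17/2 + (1/2)*1) = 0*(-17/2 + 1/2) = 0*(-8) = 0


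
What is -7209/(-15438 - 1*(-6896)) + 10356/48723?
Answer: 146568353/138730622 ≈ 1.0565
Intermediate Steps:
-7209/(-15438 - 1*(-6896)) + 10356/48723 = -7209/(-15438 + 6896) + 10356*(1/48723) = -7209/(-8542) + 3452/16241 = -7209*(-1/8542) + 3452/16241 = 7209/8542 + 3452/16241 = 146568353/138730622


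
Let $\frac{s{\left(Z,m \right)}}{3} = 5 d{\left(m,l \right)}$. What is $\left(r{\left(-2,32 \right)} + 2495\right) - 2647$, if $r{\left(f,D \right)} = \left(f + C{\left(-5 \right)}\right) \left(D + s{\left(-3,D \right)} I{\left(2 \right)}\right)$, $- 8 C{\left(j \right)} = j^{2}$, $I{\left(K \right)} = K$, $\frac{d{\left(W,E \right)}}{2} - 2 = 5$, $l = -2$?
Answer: $- \frac{4937}{2} \approx -2468.5$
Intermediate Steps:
$d{\left(W,E \right)} = 14$ ($d{\left(W,E \right)} = 4 + 2 \cdot 5 = 4 + 10 = 14$)
$s{\left(Z,m \right)} = 210$ ($s{\left(Z,m \right)} = 3 \cdot 5 \cdot 14 = 3 \cdot 70 = 210$)
$C{\left(j \right)} = - \frac{j^{2}}{8}$
$r{\left(f,D \right)} = \left(420 + D\right) \left(- \frac{25}{8} + f\right)$ ($r{\left(f,D \right)} = \left(f - \frac{\left(-5\right)^{2}}{8}\right) \left(D + 210 \cdot 2\right) = \left(f - \frac{25}{8}\right) \left(D + 420\right) = \left(f - \frac{25}{8}\right) \left(420 + D\right) = \left(- \frac{25}{8} + f\right) \left(420 + D\right) = \left(420 + D\right) \left(- \frac{25}{8} + f\right)$)
$\left(r{\left(-2,32 \right)} + 2495\right) - 2647 = \left(\left(- \frac{2625}{2} + 420 \left(-2\right) - 100 + 32 \left(-2\right)\right) + 2495\right) - 2647 = \left(\left(- \frac{2625}{2} - 840 - 100 - 64\right) + 2495\right) - 2647 = \left(- \frac{4633}{2} + 2495\right) - 2647 = \frac{357}{2} - 2647 = - \frac{4937}{2}$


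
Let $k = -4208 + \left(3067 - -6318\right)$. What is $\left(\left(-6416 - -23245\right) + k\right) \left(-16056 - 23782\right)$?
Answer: $-876675028$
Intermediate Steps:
$k = 5177$ ($k = -4208 + \left(3067 + 6318\right) = -4208 + 9385 = 5177$)
$\left(\left(-6416 - -23245\right) + k\right) \left(-16056 - 23782\right) = \left(\left(-6416 - -23245\right) + 5177\right) \left(-16056 - 23782\right) = \left(\left(-6416 + 23245\right) + 5177\right) \left(-39838\right) = \left(16829 + 5177\right) \left(-39838\right) = 22006 \left(-39838\right) = -876675028$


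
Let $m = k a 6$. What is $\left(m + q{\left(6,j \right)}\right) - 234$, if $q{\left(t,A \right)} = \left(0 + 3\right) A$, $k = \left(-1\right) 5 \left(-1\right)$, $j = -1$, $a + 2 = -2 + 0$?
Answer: $-357$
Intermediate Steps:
$a = -4$ ($a = -2 + \left(-2 + 0\right) = -2 - 2 = -4$)
$k = 5$ ($k = \left(-5\right) \left(-1\right) = 5$)
$q{\left(t,A \right)} = 3 A$
$m = -120$ ($m = 5 \left(-4\right) 6 = \left(-20\right) 6 = -120$)
$\left(m + q{\left(6,j \right)}\right) - 234 = \left(-120 + 3 \left(-1\right)\right) - 234 = \left(-120 - 3\right) - 234 = -123 - 234 = -357$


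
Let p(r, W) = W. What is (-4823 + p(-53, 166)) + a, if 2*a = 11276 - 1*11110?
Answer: -4574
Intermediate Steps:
a = 83 (a = (11276 - 1*11110)/2 = (11276 - 11110)/2 = (½)*166 = 83)
(-4823 + p(-53, 166)) + a = (-4823 + 166) + 83 = -4657 + 83 = -4574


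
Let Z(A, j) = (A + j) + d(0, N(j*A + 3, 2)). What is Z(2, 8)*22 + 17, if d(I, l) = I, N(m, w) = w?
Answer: 237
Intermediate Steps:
Z(A, j) = A + j (Z(A, j) = (A + j) + 0 = A + j)
Z(2, 8)*22 + 17 = (2 + 8)*22 + 17 = 10*22 + 17 = 220 + 17 = 237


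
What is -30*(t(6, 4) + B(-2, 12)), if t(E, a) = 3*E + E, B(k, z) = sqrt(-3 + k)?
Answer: -720 - 30*I*sqrt(5) ≈ -720.0 - 67.082*I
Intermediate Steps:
t(E, a) = 4*E
-30*(t(6, 4) + B(-2, 12)) = -30*(4*6 + sqrt(-3 - 2)) = -30*(24 + sqrt(-5)) = -30*(24 + I*sqrt(5)) = -720 - 30*I*sqrt(5)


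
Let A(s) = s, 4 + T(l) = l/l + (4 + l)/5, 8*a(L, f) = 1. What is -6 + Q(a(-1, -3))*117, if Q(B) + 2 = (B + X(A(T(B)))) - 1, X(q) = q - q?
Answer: -2739/8 ≈ -342.38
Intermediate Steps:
a(L, f) = ⅛ (a(L, f) = (⅛)*1 = ⅛)
T(l) = -11/5 + l/5 (T(l) = -4 + (l/l + (4 + l)/5) = -4 + (1 + (4 + l)*(⅕)) = -4 + (1 + (⅘ + l/5)) = -4 + (9/5 + l/5) = -11/5 + l/5)
X(q) = 0
Q(B) = -3 + B (Q(B) = -2 + ((B + 0) - 1) = -2 + (B - 1) = -2 + (-1 + B) = -3 + B)
-6 + Q(a(-1, -3))*117 = -6 + (-3 + ⅛)*117 = -6 - 23/8*117 = -6 - 2691/8 = -2739/8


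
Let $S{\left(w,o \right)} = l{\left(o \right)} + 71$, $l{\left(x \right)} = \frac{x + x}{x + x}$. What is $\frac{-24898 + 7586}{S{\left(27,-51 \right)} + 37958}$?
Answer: $- \frac{8656}{19015} \approx -0.45522$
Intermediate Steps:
$l{\left(x \right)} = 1$ ($l{\left(x \right)} = \frac{2 x}{2 x} = 2 x \frac{1}{2 x} = 1$)
$S{\left(w,o \right)} = 72$ ($S{\left(w,o \right)} = 1 + 71 = 72$)
$\frac{-24898 + 7586}{S{\left(27,-51 \right)} + 37958} = \frac{-24898 + 7586}{72 + 37958} = - \frac{17312}{38030} = \left(-17312\right) \frac{1}{38030} = - \frac{8656}{19015}$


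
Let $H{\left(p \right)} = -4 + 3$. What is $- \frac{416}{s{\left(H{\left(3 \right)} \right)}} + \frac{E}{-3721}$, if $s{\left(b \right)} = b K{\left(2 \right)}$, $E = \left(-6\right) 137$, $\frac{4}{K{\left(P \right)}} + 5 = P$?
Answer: $- \frac{1160130}{3721} \approx -311.78$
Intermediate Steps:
$H{\left(p \right)} = -1$
$K{\left(P \right)} = \frac{4}{-5 + P}$
$E = -822$
$s{\left(b \right)} = - \frac{4 b}{3}$ ($s{\left(b \right)} = b \frac{4}{-5 + 2} = b \frac{4}{-3} = b 4 \left(- \frac{1}{3}\right) = b \left(- \frac{4}{3}\right) = - \frac{4 b}{3}$)
$- \frac{416}{s{\left(H{\left(3 \right)} \right)}} + \frac{E}{-3721} = - \frac{416}{\left(- \frac{4}{3}\right) \left(-1\right)} - \frac{822}{-3721} = - \frac{416}{\frac{4}{3}} - - \frac{822}{3721} = \left(-416\right) \frac{3}{4} + \frac{822}{3721} = -312 + \frac{822}{3721} = - \frac{1160130}{3721}$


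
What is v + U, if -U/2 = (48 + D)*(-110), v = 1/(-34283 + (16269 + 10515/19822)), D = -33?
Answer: 1178307857078/357062993 ≈ 3300.0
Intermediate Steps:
v = -19822/357062993 (v = 1/(-34283 + (16269 + 10515*(1/19822))) = 1/(-34283 + (16269 + 10515/19822)) = 1/(-34283 + 322494633/19822) = 1/(-357062993/19822) = -19822/357062993 ≈ -5.5514e-5)
U = 3300 (U = -2*(48 - 33)*(-110) = -30*(-110) = -2*(-1650) = 3300)
v + U = -19822/357062993 + 3300 = 1178307857078/357062993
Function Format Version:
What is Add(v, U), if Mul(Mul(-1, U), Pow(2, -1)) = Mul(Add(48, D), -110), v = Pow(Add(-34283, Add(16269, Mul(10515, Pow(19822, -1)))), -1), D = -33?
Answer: Rational(1178307857078, 357062993) ≈ 3300.0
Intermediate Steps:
v = Rational(-19822, 357062993) (v = Pow(Add(-34283, Add(16269, Mul(10515, Rational(1, 19822)))), -1) = Pow(Add(-34283, Add(16269, Rational(10515, 19822))), -1) = Pow(Add(-34283, Rational(322494633, 19822)), -1) = Pow(Rational(-357062993, 19822), -1) = Rational(-19822, 357062993) ≈ -5.5514e-5)
U = 3300 (U = Mul(-2, Mul(Add(48, -33), -110)) = Mul(-2, Mul(15, -110)) = Mul(-2, -1650) = 3300)
Add(v, U) = Add(Rational(-19822, 357062993), 3300) = Rational(1178307857078, 357062993)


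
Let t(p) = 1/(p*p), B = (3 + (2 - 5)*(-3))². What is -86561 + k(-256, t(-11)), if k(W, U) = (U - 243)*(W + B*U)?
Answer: -360817137/14641 ≈ -24644.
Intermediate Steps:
B = 144 (B = (3 - 3*(-3))² = (3 + 9)² = 12² = 144)
t(p) = p⁻² (t(p) = 1/(p²) = p⁻²)
k(W, U) = (-243 + U)*(W + 144*U) (k(W, U) = (U - 243)*(W + 144*U) = (-243 + U)*(W + 144*U))
-86561 + k(-256, t(-11)) = -86561 + (-34992/(-11)² - 243*(-256) + 144*((-11)⁻²)² - 256/(-11)²) = -86561 + (-34992*1/121 + 62208 + 144*(1/121)² + (1/121)*(-256)) = -86561 + (-34992/121 + 62208 + 144*(1/14641) - 256/121) = -86561 + (-34992/121 + 62208 + 144/14641 - 256/121) = -86561 + 906522464/14641 = -360817137/14641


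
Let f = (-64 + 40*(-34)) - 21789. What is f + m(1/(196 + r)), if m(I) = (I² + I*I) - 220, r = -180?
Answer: -2999423/128 ≈ -23433.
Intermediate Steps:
m(I) = -220 + 2*I² (m(I) = (I² + I²) - 220 = 2*I² - 220 = -220 + 2*I²)
f = -23213 (f = (-64 - 1360) - 21789 = -1424 - 21789 = -23213)
f + m(1/(196 + r)) = -23213 + (-220 + 2*(1/(196 - 180))²) = -23213 + (-220 + 2*(1/16)²) = -23213 + (-220 + 2*(1/256)) = -23213 + (-220 + 1/128) = -23213 - 28159/128 = -2999423/128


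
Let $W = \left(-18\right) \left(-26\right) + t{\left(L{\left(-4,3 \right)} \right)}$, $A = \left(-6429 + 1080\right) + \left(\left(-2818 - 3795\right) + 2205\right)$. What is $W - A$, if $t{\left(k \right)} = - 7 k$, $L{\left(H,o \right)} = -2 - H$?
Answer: $10211$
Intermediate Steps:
$A = -9757$ ($A = -5349 + \left(-6613 + 2205\right) = -5349 - 4408 = -9757$)
$W = 454$ ($W = \left(-18\right) \left(-26\right) - 7 \left(-2 - -4\right) = 468 - 7 \left(-2 + 4\right) = 468 - 14 = 454$)
$W - A = 454 - -9757 = 454 + 9757 = 10211$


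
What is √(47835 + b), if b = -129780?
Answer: 3*I*√9105 ≈ 286.26*I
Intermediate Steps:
√(47835 + b) = √(47835 - 129780) = √(-81945) = 3*I*√9105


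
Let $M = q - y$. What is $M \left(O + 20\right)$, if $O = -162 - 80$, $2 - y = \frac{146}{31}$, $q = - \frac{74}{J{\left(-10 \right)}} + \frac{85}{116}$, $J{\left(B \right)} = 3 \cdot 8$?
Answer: $- \frac{71669}{899} \approx -79.721$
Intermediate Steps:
$J{\left(B \right)} = 24$
$q = - \frac{409}{174}$ ($q = - \frac{74}{24} + \frac{85}{116} = \left(-74\right) \frac{1}{24} + 85 \cdot \frac{1}{116} = - \frac{37}{12} + \frac{85}{116} = - \frac{409}{174} \approx -2.3506$)
$y = - \frac{84}{31}$ ($y = 2 - \frac{146}{31} = - \frac{84}{31} \approx -2.7097$)
$O = -242$
$M = \frac{1937}{5394}$ ($M = - \frac{409}{174} - - \frac{84}{31} = - \frac{409}{174} + \frac{84}{31} = \frac{1937}{5394} \approx 0.3591$)
$M \left(O + 20\right) = \frac{1937 \left(-242 + 20\right)}{5394} = \frac{1937}{5394} \left(-222\right) = - \frac{71669}{899}$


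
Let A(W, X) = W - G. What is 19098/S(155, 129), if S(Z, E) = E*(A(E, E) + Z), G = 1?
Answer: 6366/12169 ≈ 0.52313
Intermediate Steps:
A(W, X) = -1 + W (A(W, X) = W - 1*1 = W - 1 = -1 + W)
S(Z, E) = E*(-1 + E + Z) (S(Z, E) = E*((-1 + E) + Z) = E*(-1 + E + Z))
19098/S(155, 129) = 19098/((129*(-1 + 129 + 155))) = 19098/((129*283)) = 19098/36507 = 19098*(1/36507) = 6366/12169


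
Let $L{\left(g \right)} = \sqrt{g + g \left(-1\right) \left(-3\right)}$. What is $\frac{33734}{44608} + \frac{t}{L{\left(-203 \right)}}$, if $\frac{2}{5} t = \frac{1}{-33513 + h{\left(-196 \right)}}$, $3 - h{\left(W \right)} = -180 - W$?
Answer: $\frac{16867}{22304} + \frac{5 i \sqrt{203}}{27223112} \approx 0.75623 + 2.6169 \cdot 10^{-6} i$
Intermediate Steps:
$h{\left(W \right)} = 183 + W$ ($h{\left(W \right)} = 3 - \left(-180 - W\right) = 3 + \left(180 + W\right) = 183 + W$)
$L{\left(g \right)} = 2 \sqrt{g}$ ($L{\left(g \right)} = \sqrt{g + - g \left(-3\right)} = \sqrt{g + 3 g} = \sqrt{4 g} = 2 \sqrt{g}$)
$t = - \frac{5}{67052}$ ($t = \frac{5}{2 \left(-33513 + \left(183 - 196\right)\right)} = \frac{5}{2 \left(-33513 - 13\right)} = \frac{5}{2 \left(-33526\right)} = \frac{5}{2} \left(- \frac{1}{33526}\right) = - \frac{5}{67052} \approx -7.4569 \cdot 10^{-5}$)
$\frac{33734}{44608} + \frac{t}{L{\left(-203 \right)}} = \frac{33734}{44608} - \frac{5}{67052 \cdot 2 \sqrt{-203}} = 33734 \cdot \frac{1}{44608} - \frac{5}{67052 \cdot 2 i \sqrt{203}} = \frac{16867}{22304} - \frac{5}{67052 \cdot 2 i \sqrt{203}} = \frac{16867}{22304} - \frac{5 \left(- \frac{i \sqrt{203}}{406}\right)}{67052} = \frac{16867}{22304} + \frac{5 i \sqrt{203}}{27223112}$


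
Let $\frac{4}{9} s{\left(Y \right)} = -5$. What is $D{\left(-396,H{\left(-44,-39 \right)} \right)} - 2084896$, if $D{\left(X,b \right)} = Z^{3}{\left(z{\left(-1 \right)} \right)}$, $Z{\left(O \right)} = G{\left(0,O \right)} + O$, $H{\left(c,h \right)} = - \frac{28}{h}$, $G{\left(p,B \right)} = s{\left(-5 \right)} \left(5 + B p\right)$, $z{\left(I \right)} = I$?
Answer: $- \frac{145442333}{64} \approx -2.2725 \cdot 10^{6}$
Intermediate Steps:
$s{\left(Y \right)} = - \frac{45}{4}$ ($s{\left(Y \right)} = \frac{9}{4} \left(-5\right) = - \frac{45}{4}$)
$G{\left(p,B \right)} = - \frac{225}{4} - \frac{45 B p}{4}$ ($G{\left(p,B \right)} = - \frac{45 \left(5 + B p\right)}{4} = - \frac{225}{4} - \frac{45 B p}{4}$)
$Z{\left(O \right)} = - \frac{225}{4} + O$ ($Z{\left(O \right)} = \left(- \frac{225}{4} - \frac{45}{4} O 0\right) + O = \left(- \frac{225}{4} + 0\right) + O = - \frac{225}{4} + O$)
$D{\left(X,b \right)} = - \frac{12008989}{64}$ ($D{\left(X,b \right)} = \left(- \frac{225}{4} - 1\right)^{3} = \left(- \frac{229}{4}\right)^{3} = - \frac{12008989}{64}$)
$D{\left(-396,H{\left(-44,-39 \right)} \right)} - 2084896 = - \frac{12008989}{64} - 2084896 = - \frac{145442333}{64}$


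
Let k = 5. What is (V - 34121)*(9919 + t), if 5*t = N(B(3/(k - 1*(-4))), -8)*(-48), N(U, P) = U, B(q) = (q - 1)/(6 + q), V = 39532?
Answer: 5099331811/95 ≈ 5.3677e+7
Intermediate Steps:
B(q) = (-1 + q)/(6 + q)
t = 96/95 (t = (((-1 + 3/(5 - 1*(-4)))/(6 + 3/(5 - 1*(-4))))*(-48))/5 = (((-1 + 3/(5 + 4))/(6 + 3/(5 + 4)))*(-48))/5 = (((-1 + 3/9)/(6 + 3/9))*(-48))/5 = (((-1 + 3*(⅑))/(6 + 3*(⅑)))*(-48))/5 = (((-1 + ⅓)/(6 + ⅓))*(-48))/5 = ((-⅔/(19/3))*(-48))/5 = (((3/19)*(-⅔))*(-48))/5 = (-2/19*(-48))/5 = (⅕)*(96/19) = 96/95 ≈ 1.0105)
(V - 34121)*(9919 + t) = (39532 - 34121)*(9919 + 96/95) = 5411*(942401/95) = 5099331811/95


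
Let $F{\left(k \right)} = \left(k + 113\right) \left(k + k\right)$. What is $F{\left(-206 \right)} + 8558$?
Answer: $46874$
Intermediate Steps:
$F{\left(k \right)} = 2 k \left(113 + k\right)$ ($F{\left(k \right)} = \left(113 + k\right) 2 k = 2 k \left(113 + k\right)$)
$F{\left(-206 \right)} + 8558 = 2 \left(-206\right) \left(113 - 206\right) + 8558 = 2 \left(-206\right) \left(-93\right) + 8558 = 38316 + 8558 = 46874$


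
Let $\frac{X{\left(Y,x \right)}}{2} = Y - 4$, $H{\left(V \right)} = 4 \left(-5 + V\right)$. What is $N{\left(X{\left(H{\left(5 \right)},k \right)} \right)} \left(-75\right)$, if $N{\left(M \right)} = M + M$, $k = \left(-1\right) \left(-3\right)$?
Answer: $1200$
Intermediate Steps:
$k = 3$
$H{\left(V \right)} = -20 + 4 V$
$X{\left(Y,x \right)} = -8 + 2 Y$ ($X{\left(Y,x \right)} = 2 \left(Y - 4\right) = 2 \left(-4 + Y\right) = -8 + 2 Y$)
$N{\left(M \right)} = 2 M$
$N{\left(X{\left(H{\left(5 \right)},k \right)} \right)} \left(-75\right) = 2 \left(-8 + 2 \left(-20 + 4 \cdot 5\right)\right) \left(-75\right) = 2 \left(-8 + 2 \left(-20 + 20\right)\right) \left(-75\right) = 2 \left(-8 + 2 \cdot 0\right) \left(-75\right) = 2 \left(-8 + 0\right) \left(-75\right) = 2 \left(-8\right) \left(-75\right) = \left(-16\right) \left(-75\right) = 1200$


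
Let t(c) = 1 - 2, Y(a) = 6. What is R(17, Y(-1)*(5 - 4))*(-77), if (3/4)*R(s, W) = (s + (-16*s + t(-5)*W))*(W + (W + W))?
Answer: 482328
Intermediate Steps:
t(c) = -1
R(s, W) = 4*W*(-W - 15*s) (R(s, W) = 4*((s + (-16*s - W))*(W + (W + W)))/3 = 4*((s + (-W - 16*s))*(W + 2*W))/3 = 4*((-W - 15*s)*(3*W))/3 = 4*(3*W*(-W - 15*s))/3 = 4*W*(-W - 15*s))
R(17, Y(-1)*(5 - 4))*(-77) = (4*(6*(5 - 4))*(-6*(5 - 4) - 15*17))*(-77) = (4*(6*1)*(-6 - 255))*(-77) = (4*6*(-1*6 - 255))*(-77) = (4*6*(-6 - 255))*(-77) = (4*6*(-261))*(-77) = -6264*(-77) = 482328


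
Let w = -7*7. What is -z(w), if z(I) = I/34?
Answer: 49/34 ≈ 1.4412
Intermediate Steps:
w = -49
z(I) = I/34 (z(I) = I*(1/34) = I/34)
-z(w) = -(-49)/34 = -1*(-49/34) = 49/34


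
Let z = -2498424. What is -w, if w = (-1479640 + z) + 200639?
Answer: 3777425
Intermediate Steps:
w = -3777425 (w = (-1479640 - 2498424) + 200639 = -3978064 + 200639 = -3777425)
-w = -1*(-3777425) = 3777425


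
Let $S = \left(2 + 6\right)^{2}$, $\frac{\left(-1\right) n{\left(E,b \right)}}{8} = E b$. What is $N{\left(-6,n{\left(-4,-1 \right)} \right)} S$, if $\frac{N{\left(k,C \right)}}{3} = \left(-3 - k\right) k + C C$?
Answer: $193152$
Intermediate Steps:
$n{\left(E,b \right)} = - 8 E b$
$N{\left(k,C \right)} = 3 C^{2} + 3 k \left(-3 - k\right)$ ($N{\left(k,C \right)} = 3 \left(\left(-3 - k\right) k + C C\right) = 3 \left(k \left(-3 - k\right) + C^{2}\right) = 3 \left(C^{2} + k \left(-3 - k\right)\right) = 3 C^{2} + 3 k \left(-3 - k\right)$)
$S = 64$ ($S = 8^{2} = 64$)
$N{\left(-6,n{\left(-4,-1 \right)} \right)} S = \left(\left(-9\right) \left(-6\right) - 3 \left(-6\right)^{2} + 3 \left(\left(-8\right) \left(-4\right) \left(-1\right)\right)^{2}\right) 64 = \left(54 - 108 + 3 \left(-32\right)^{2}\right) 64 = \left(54 - 108 + 3 \cdot 1024\right) 64 = \left(54 - 108 + 3072\right) 64 = 3018 \cdot 64 = 193152$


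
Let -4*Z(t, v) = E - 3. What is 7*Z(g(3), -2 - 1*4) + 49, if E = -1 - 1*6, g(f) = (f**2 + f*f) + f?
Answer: 133/2 ≈ 66.500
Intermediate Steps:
g(f) = f + 2*f**2 (g(f) = (f**2 + f**2) + f = 2*f**2 + f = f + 2*f**2)
E = -7 (E = -1 - 6 = -7)
Z(t, v) = 5/2 (Z(t, v) = -(-7 - 3)/4 = -1/4*(-10) = 5/2)
7*Z(g(3), -2 - 1*4) + 49 = 7*(5/2) + 49 = 35/2 + 49 = 133/2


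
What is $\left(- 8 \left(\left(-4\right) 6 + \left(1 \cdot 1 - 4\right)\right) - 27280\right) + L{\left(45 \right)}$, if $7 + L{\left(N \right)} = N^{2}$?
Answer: $-25046$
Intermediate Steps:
$L{\left(N \right)} = -7 + N^{2}$
$\left(- 8 \left(\left(-4\right) 6 + \left(1 \cdot 1 - 4\right)\right) - 27280\right) + L{\left(45 \right)} = \left(- 8 \left(\left(-4\right) 6 + \left(1 \cdot 1 - 4\right)\right) - 27280\right) - \left(7 - 45^{2}\right) = \left(- 8 \left(-24 + \left(1 - 4\right)\right) - 27280\right) + \left(-7 + 2025\right) = \left(- 8 \left(-24 - 3\right) - 27280\right) + 2018 = \left(\left(-8\right) \left(-27\right) - 27280\right) + 2018 = \left(216 - 27280\right) + 2018 = -27064 + 2018 = -25046$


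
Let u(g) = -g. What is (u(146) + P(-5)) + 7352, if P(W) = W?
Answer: 7201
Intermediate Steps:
(u(146) + P(-5)) + 7352 = (-1*146 - 5) + 7352 = (-146 - 5) + 7352 = -151 + 7352 = 7201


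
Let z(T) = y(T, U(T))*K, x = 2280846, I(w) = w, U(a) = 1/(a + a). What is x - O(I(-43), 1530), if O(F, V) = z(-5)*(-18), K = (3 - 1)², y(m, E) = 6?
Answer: 2281278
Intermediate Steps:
U(a) = 1/(2*a)
K = 4 (K = 2² = 4)
z(T) = 24 (z(T) = 6*4 = 24)
O(F, V) = -432 (O(F, V) = 24*(-18) = -432)
x - O(I(-43), 1530) = 2280846 - 1*(-432) = 2280846 + 432 = 2281278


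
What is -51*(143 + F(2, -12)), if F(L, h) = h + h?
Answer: -6069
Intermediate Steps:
F(L, h) = 2*h
-51*(143 + F(2, -12)) = -51*(143 + 2*(-12)) = -51*(143 - 24) = -51*119 = -6069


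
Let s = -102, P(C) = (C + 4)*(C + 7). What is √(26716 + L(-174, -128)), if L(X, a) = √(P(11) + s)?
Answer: √(26716 + 2*√42) ≈ 163.49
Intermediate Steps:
P(C) = (4 + C)*(7 + C)
L(X, a) = 2*√42 (L(X, a) = √((28 + 11² + 11*11) - 102) = √((28 + 121 + 121) - 102) = √(270 - 102) = √168 = 2*√42)
√(26716 + L(-174, -128)) = √(26716 + 2*√42)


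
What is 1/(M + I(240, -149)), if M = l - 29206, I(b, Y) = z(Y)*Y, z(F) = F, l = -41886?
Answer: -1/48891 ≈ -2.0454e-5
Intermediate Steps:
I(b, Y) = Y² (I(b, Y) = Y*Y = Y²)
M = -71092 (M = -41886 - 29206 = -71092)
1/(M + I(240, -149)) = 1/(-71092 + (-149)²) = 1/(-71092 + 22201) = 1/(-48891) = -1/48891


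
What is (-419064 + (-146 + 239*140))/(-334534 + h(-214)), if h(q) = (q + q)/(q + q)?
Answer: 385750/334533 ≈ 1.1531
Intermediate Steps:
h(q) = 1 (h(q) = (2*q)/((2*q)) = (2*q)*(1/(2*q)) = 1)
(-419064 + (-146 + 239*140))/(-334534 + h(-214)) = (-419064 + (-146 + 239*140))/(-334534 + 1) = (-419064 + (-146 + 33460))/(-334533) = (-419064 + 33314)*(-1/334533) = -385750*(-1/334533) = 385750/334533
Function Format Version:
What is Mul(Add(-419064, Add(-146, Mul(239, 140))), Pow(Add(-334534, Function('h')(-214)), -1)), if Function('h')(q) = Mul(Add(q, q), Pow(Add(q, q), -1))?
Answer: Rational(385750, 334533) ≈ 1.1531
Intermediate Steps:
Function('h')(q) = 1 (Function('h')(q) = Mul(Mul(2, q), Pow(Mul(2, q), -1)) = Mul(Mul(2, q), Mul(Rational(1, 2), Pow(q, -1))) = 1)
Mul(Add(-419064, Add(-146, Mul(239, 140))), Pow(Add(-334534, Function('h')(-214)), -1)) = Mul(Add(-419064, Add(-146, Mul(239, 140))), Pow(Add(-334534, 1), -1)) = Mul(Add(-419064, Add(-146, 33460)), Pow(-334533, -1)) = Mul(Add(-419064, 33314), Rational(-1, 334533)) = Mul(-385750, Rational(-1, 334533)) = Rational(385750, 334533)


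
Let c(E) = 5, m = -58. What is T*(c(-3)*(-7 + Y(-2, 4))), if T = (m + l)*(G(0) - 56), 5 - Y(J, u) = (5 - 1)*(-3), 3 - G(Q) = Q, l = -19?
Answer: 204050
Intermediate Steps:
G(Q) = 3 - Q
Y(J, u) = 17 (Y(J, u) = 5 - (5 - 1)*(-3) = 5 - 4*(-3) = 5 - 1*(-12) = 5 + 12 = 17)
T = 4081 (T = (-58 - 19)*((3 - 1*0) - 56) = -77*((3 + 0) - 56) = -77*(3 - 56) = -77*(-53) = 4081)
T*(c(-3)*(-7 + Y(-2, 4))) = 4081*(5*(-7 + 17)) = 4081*(5*10) = 4081*50 = 204050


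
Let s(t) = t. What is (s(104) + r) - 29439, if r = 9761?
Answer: -19574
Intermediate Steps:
(s(104) + r) - 29439 = (104 + 9761) - 29439 = 9865 - 29439 = -19574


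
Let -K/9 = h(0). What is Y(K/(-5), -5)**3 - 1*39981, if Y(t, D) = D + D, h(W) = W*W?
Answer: -40981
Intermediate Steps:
h(W) = W**2
K = 0 (K = -9*0**2 = -9*0 = 0)
Y(t, D) = 2*D
Y(K/(-5), -5)**3 - 1*39981 = (2*(-5))**3 - 1*39981 = (-10)**3 - 39981 = -1000 - 39981 = -40981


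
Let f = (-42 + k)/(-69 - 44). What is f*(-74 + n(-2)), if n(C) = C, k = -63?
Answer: -7980/113 ≈ -70.620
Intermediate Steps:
f = 105/113 (f = (-42 - 63)/(-69 - 44) = -105/(-113) = -105*(-1/113) = 105/113 ≈ 0.92920)
f*(-74 + n(-2)) = 105*(-74 - 2)/113 = (105/113)*(-76) = -7980/113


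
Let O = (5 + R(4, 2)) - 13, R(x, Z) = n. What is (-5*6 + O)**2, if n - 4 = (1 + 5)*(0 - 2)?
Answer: 2116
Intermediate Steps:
n = -8 (n = 4 + (1 + 5)*(0 - 2) = 4 + 6*(-2) = 4 - 12 = -8)
R(x, Z) = -8
O = -16 (O = (5 - 8) - 13 = -3 - 13 = -16)
(-5*6 + O)**2 = (-5*6 - 16)**2 = (-30 - 16)**2 = (-46)**2 = 2116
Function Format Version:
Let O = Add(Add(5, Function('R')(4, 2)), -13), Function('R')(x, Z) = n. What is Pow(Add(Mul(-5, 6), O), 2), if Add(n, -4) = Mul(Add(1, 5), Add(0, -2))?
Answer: 2116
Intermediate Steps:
n = -8 (n = Add(4, Mul(Add(1, 5), Add(0, -2))) = Add(4, Mul(6, -2)) = Add(4, -12) = -8)
Function('R')(x, Z) = -8
O = -16 (O = Add(Add(5, -8), -13) = Add(-3, -13) = -16)
Pow(Add(Mul(-5, 6), O), 2) = Pow(Add(Mul(-5, 6), -16), 2) = Pow(Add(-30, -16), 2) = Pow(-46, 2) = 2116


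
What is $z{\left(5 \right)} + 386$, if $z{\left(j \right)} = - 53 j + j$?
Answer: $126$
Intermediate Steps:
$z{\left(j \right)} = - 52 j$
$z{\left(5 \right)} + 386 = \left(-52\right) 5 + 386 = -260 + 386 = 126$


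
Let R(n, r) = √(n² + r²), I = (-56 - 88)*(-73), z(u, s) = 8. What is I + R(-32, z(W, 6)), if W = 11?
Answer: 10512 + 8*√17 ≈ 10545.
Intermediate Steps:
I = 10512 (I = -144*(-73) = 10512)
I + R(-32, z(W, 6)) = 10512 + √((-32)² + 8²) = 10512 + √(1024 + 64) = 10512 + √1088 = 10512 + 8*√17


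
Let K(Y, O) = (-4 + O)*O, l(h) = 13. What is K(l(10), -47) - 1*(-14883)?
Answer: 17280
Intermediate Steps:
K(Y, O) = O*(-4 + O)
K(l(10), -47) - 1*(-14883) = -47*(-4 - 47) - 1*(-14883) = -47*(-51) + 14883 = 2397 + 14883 = 17280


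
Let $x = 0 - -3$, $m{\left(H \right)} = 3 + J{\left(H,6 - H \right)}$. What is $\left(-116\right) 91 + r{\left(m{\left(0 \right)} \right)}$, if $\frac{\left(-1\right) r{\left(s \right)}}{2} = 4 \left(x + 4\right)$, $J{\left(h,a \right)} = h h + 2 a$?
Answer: $-10612$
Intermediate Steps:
$J{\left(h,a \right)} = h^{2} + 2 a$
$m{\left(H \right)} = 15 + H^{2} - 2 H$ ($m{\left(H \right)} = 3 + \left(H^{2} + 2 \left(6 - H\right)\right) = 3 - \left(-12 - H^{2} + 2 H\right) = 3 + \left(12 + H^{2} - 2 H\right) = 15 + H^{2} - 2 H$)
$x = 3$ ($x = 0 + 3 = 3$)
$r{\left(s \right)} = -56$ ($r{\left(s \right)} = - 2 \cdot 4 \left(3 + 4\right) = - 2 \cdot 4 \cdot 7 = \left(-2\right) 28 = -56$)
$\left(-116\right) 91 + r{\left(m{\left(0 \right)} \right)} = \left(-116\right) 91 - 56 = -10556 - 56 = -10612$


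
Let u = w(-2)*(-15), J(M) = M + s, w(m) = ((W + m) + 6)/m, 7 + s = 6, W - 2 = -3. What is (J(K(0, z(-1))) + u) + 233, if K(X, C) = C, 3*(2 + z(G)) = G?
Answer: 1513/6 ≈ 252.17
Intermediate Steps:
W = -1 (W = 2 - 3 = -1)
s = -1 (s = -7 + 6 = -1)
z(G) = -2 + G/3
w(m) = (5 + m)/m (w(m) = ((-1 + m) + 6)/m = (5 + m)/m)
J(M) = -1 + M (J(M) = M - 1 = -1 + M)
u = 45/2 (u = ((5 - 2)/(-2))*(-15) = -½*3*(-15) = -3/2*(-15) = 45/2 ≈ 22.500)
(J(K(0, z(-1))) + u) + 233 = ((-1 + (-2 + (⅓)*(-1))) + 45/2) + 233 = ((-1 + (-2 - ⅓)) + 45/2) + 233 = ((-1 - 7/3) + 45/2) + 233 = (-10/3 + 45/2) + 233 = 115/6 + 233 = 1513/6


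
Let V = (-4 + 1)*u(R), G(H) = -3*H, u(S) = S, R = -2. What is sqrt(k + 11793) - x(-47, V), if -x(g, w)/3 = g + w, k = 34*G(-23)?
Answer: -123 + 3*sqrt(1571) ≈ -4.0925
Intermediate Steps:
V = 6 (V = (-4 + 1)*(-2) = -3*(-2) = 6)
k = 2346 (k = 34*(-3*(-23)) = 34*69 = 2346)
x(g, w) = -3*g - 3*w (x(g, w) = -3*(g + w) = -3*g - 3*w)
sqrt(k + 11793) - x(-47, V) = sqrt(2346 + 11793) - (-3*(-47) - 3*6) = sqrt(14139) - (141 - 18) = 3*sqrt(1571) - 1*123 = 3*sqrt(1571) - 123 = -123 + 3*sqrt(1571)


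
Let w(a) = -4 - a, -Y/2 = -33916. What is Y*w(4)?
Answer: -542656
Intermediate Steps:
Y = 67832 (Y = -2*(-33916) = 67832)
Y*w(4) = 67832*(-4 - 1*4) = 67832*(-4 - 4) = 67832*(-8) = -542656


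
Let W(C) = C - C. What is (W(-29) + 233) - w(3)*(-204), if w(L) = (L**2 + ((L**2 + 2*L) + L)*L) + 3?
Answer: 13697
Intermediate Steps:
W(C) = 0
w(L) = 3 + L**2 + L*(L**2 + 3*L) (w(L) = (L**2 + (L**2 + 3*L)*L) + 3 = (L**2 + L*(L**2 + 3*L)) + 3 = 3 + L**2 + L*(L**2 + 3*L))
(W(-29) + 233) - w(3)*(-204) = (0 + 233) - (3 + 3**3 + 4*3**2)*(-204) = 233 - (3 + 27 + 4*9)*(-204) = 233 - (3 + 27 + 36)*(-204) = 233 - 1*66*(-204) = 233 - 66*(-204) = 233 + 13464 = 13697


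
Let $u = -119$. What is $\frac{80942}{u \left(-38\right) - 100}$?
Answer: $\frac{40471}{2211} \approx 18.304$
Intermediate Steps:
$\frac{80942}{u \left(-38\right) - 100} = \frac{80942}{\left(-119\right) \left(-38\right) - 100} = \frac{80942}{4522 - 100} = \frac{80942}{4422} = 80942 \cdot \frac{1}{4422} = \frac{40471}{2211}$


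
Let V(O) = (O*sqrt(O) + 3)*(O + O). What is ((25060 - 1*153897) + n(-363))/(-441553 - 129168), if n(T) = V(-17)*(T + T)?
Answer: 54785/570721 + 419628*I*sqrt(17)/570721 ≈ 0.095993 + 3.0316*I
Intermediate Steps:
V(O) = 2*O*(3 + O**(3/2)) (V(O) = (O**(3/2) + 3)*(2*O) = (3 + O**(3/2))*(2*O) = 2*O*(3 + O**(3/2)))
n(T) = 2*T*(-102 + 578*I*sqrt(17)) (n(T) = (2*(-17)**(5/2) + 6*(-17))*(T + T) = (2*(289*I*sqrt(17)) - 102)*(2*T) = (578*I*sqrt(17) - 102)*(2*T) = (-102 + 578*I*sqrt(17))*(2*T) = 2*T*(-102 + 578*I*sqrt(17)))
((25060 - 1*153897) + n(-363))/(-441553 - 129168) = ((25060 - 1*153897) + 68*(-363)*(-3 + 17*I*sqrt(17)))/(-441553 - 129168) = ((25060 - 153897) + (74052 - 419628*I*sqrt(17)))/(-570721) = (-128837 + (74052 - 419628*I*sqrt(17)))*(-1/570721) = (-54785 - 419628*I*sqrt(17))*(-1/570721) = 54785/570721 + 419628*I*sqrt(17)/570721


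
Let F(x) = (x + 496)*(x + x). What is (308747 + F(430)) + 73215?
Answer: 1178322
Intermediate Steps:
F(x) = 2*x*(496 + x) (F(x) = (496 + x)*(2*x) = 2*x*(496 + x))
(308747 + F(430)) + 73215 = (308747 + 2*430*(496 + 430)) + 73215 = (308747 + 2*430*926) + 73215 = (308747 + 796360) + 73215 = 1105107 + 73215 = 1178322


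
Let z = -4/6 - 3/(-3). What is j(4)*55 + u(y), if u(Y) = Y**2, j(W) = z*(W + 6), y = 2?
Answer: 562/3 ≈ 187.33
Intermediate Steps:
z = 1/3 (z = -4*1/6 - 3*(-1/3) = -2/3 + 1 = 1/3 ≈ 0.33333)
j(W) = 2 + W/3 (j(W) = (W + 6)/3 = (6 + W)/3 = 2 + W/3)
j(4)*55 + u(y) = (2 + (1/3)*4)*55 + 2**2 = (2 + 4/3)*55 + 4 = (10/3)*55 + 4 = 550/3 + 4 = 562/3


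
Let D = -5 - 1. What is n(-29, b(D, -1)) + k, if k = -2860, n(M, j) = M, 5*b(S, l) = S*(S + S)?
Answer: -2889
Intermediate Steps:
D = -6
b(S, l) = 2*S²/5 (b(S, l) = (S*(S + S))/5 = (S*(2*S))/5 = (2*S²)/5 = 2*S²/5)
n(-29, b(D, -1)) + k = -29 - 2860 = -2889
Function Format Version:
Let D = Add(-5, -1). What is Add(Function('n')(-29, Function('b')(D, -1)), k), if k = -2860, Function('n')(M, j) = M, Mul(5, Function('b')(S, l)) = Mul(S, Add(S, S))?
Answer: -2889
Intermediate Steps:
D = -6
Function('b')(S, l) = Mul(Rational(2, 5), Pow(S, 2)) (Function('b')(S, l) = Mul(Rational(1, 5), Mul(S, Add(S, S))) = Mul(Rational(1, 5), Mul(S, Mul(2, S))) = Mul(Rational(1, 5), Mul(2, Pow(S, 2))) = Mul(Rational(2, 5), Pow(S, 2)))
Add(Function('n')(-29, Function('b')(D, -1)), k) = Add(-29, -2860) = -2889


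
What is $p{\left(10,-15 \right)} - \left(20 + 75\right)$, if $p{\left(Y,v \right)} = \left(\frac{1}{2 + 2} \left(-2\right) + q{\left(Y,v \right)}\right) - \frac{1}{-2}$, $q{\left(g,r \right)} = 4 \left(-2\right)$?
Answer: $-103$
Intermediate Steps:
$q{\left(g,r \right)} = -8$
$p{\left(Y,v \right)} = -8$ ($p{\left(Y,v \right)} = \left(\frac{1}{2 + 2} \left(-2\right) - 8\right) - \frac{1}{-2} = \left(\frac{1}{4} \left(-2\right) - 8\right) - - \frac{1}{2} = \left(\frac{1}{4} \left(-2\right) - 8\right) + \frac{1}{2} = \left(- \frac{1}{2} - 8\right) + \frac{1}{2} = - \frac{17}{2} + \frac{1}{2} = -8$)
$p{\left(10,-15 \right)} - \left(20 + 75\right) = -8 - \left(20 + 75\right) = -8 - 95 = -103$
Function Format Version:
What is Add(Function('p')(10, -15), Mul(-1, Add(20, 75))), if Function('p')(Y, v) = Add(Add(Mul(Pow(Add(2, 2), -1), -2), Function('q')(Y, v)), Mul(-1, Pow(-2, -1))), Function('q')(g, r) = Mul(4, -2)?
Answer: -103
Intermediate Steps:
Function('q')(g, r) = -8
Function('p')(Y, v) = -8 (Function('p')(Y, v) = Add(Add(Mul(Pow(Add(2, 2), -1), -2), -8), Mul(-1, Pow(-2, -1))) = Add(Add(Mul(Pow(4, -1), -2), -8), Mul(-1, Rational(-1, 2))) = Add(Add(Mul(Rational(1, 4), -2), -8), Rational(1, 2)) = Add(Add(Rational(-1, 2), -8), Rational(1, 2)) = Add(Rational(-17, 2), Rational(1, 2)) = -8)
Add(Function('p')(10, -15), Mul(-1, Add(20, 75))) = Add(-8, Mul(-1, Add(20, 75))) = Add(-8, Mul(-1, 95)) = Add(-8, -95) = -103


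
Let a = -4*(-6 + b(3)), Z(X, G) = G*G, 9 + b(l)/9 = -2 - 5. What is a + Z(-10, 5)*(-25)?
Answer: -25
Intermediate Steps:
b(l) = -144 (b(l) = -81 + 9*(-2 - 5) = -81 + 9*(-7) = -81 - 63 = -144)
Z(X, G) = G²
a = 600 (a = -4*(-6 - 144) = -4*(-150) = 600)
a + Z(-10, 5)*(-25) = 600 + 5²*(-25) = 600 + 25*(-25) = 600 - 625 = -25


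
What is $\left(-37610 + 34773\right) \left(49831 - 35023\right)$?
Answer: $-42010296$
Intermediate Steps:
$\left(-37610 + 34773\right) \left(49831 - 35023\right) = \left(-2837\right) 14808 = -42010296$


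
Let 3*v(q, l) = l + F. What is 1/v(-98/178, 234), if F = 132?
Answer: 1/122 ≈ 0.0081967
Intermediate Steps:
v(q, l) = 44 + l/3 (v(q, l) = (l + 132)/3 = (132 + l)/3 = 44 + l/3)
1/v(-98/178, 234) = 1/(44 + (⅓)*234) = 1/(44 + 78) = 1/122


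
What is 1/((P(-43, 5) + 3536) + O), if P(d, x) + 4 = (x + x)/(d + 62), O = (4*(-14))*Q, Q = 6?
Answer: 19/60734 ≈ 0.00031284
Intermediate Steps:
O = -336 (O = (4*(-14))*6 = -56*6 = -336)
P(d, x) = -4 + 2*x/(62 + d) (P(d, x) = -4 + (x + x)/(d + 62) = -4 + (2*x)/(62 + d) = -4 + 2*x/(62 + d))
1/((P(-43, 5) + 3536) + O) = 1/((2*(-124 + 5 - 2*(-43))/(62 - 43) + 3536) - 336) = 1/((2*(-124 + 5 + 86)/19 + 3536) - 336) = 1/((2*(1/19)*(-33) + 3536) - 336) = 1/((-66/19 + 3536) - 336) = 1/(67118/19 - 336) = 1/(60734/19) = 19/60734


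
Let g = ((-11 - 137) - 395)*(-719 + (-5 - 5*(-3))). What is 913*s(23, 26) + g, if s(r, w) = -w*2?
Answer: 337511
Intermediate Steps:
s(r, w) = -2*w
g = 384987 (g = (-148 - 395)*(-719 + (-5 + 15)) = -543*(-719 + 10) = -543*(-709) = 384987)
913*s(23, 26) + g = 913*(-2*26) + 384987 = 913*(-52) + 384987 = -47476 + 384987 = 337511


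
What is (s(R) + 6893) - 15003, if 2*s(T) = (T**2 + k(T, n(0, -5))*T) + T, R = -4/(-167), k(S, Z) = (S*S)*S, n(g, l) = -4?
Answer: -6307918625144/777796321 ≈ -8110.0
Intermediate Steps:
k(S, Z) = S**3 (k(S, Z) = S**2*S = S**3)
R = 4/167 (R = -4*(-1/167) = 4/167 ≈ 0.023952)
s(T) = T/2 + T**2/2 + T**4/2 (s(T) = ((T**2 + T**3*T) + T)/2 = ((T**2 + T**4) + T)/2 = (T + T**2 + T**4)/2 = T/2 + T**2/2 + T**4/2)
(s(R) + 6893) - 15003 = ((1/2)*(4/167)*(1 + 4/167 + (4/167)**3) + 6893) - 15003 = ((1/2)*(4/167)*(1 + 4/167 + 64/4657463) + 6893) - 15003 = ((1/2)*(4/167)*(4769083/4657463) + 6893) - 15003 = (9538166/777796321 + 6893) - 15003 = 5361359578819/777796321 - 15003 = -6307918625144/777796321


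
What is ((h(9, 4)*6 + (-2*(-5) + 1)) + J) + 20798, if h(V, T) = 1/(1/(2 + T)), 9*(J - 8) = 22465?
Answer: 210142/9 ≈ 23349.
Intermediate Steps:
J = 22537/9 (J = 8 + (1/9)*22465 = 8 + 22465/9 = 22537/9 ≈ 2504.1)
h(V, T) = 2 + T
((h(9, 4)*6 + (-2*(-5) + 1)) + J) + 20798 = (((2 + 4)*6 + (-2*(-5) + 1)) + 22537/9) + 20798 = ((6*6 + (10 + 1)) + 22537/9) + 20798 = ((36 + 11) + 22537/9) + 20798 = (47 + 22537/9) + 20798 = 22960/9 + 20798 = 210142/9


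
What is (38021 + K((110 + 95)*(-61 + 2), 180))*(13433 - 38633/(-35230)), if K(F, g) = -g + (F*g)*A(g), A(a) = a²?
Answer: -33384453005792478457/35230 ≈ -9.4761e+14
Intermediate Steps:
K(F, g) = -g + F*g³ (K(F, g) = -g + (F*g)*g² = -g + F*g³)
(38021 + K((110 + 95)*(-61 + 2), 180))*(13433 - 38633/(-35230)) = (38021 + (-1*180 + ((110 + 95)*(-61 + 2))*180³))*(13433 - 38633/(-35230)) = (38021 + (-180 + (205*(-59))*5832000))*(13433 - 38633*(-1/35230)) = (38021 + (-180 - 12095*5832000))*(13433 + 38633/35230) = (38021 + (-180 - 70538040000))*(473283223/35230) = (38021 - 70538040180)*(473283223/35230) = -70538002159*473283223/35230 = -33384453005792478457/35230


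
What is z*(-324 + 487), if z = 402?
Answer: 65526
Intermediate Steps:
z*(-324 + 487) = 402*(-324 + 487) = 402*163 = 65526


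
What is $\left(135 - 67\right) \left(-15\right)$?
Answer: $-1020$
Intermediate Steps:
$\left(135 - 67\right) \left(-15\right) = 68 \left(-15\right) = -1020$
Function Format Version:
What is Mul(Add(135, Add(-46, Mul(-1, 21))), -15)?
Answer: -1020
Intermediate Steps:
Mul(Add(135, Add(-46, Mul(-1, 21))), -15) = Mul(Add(135, Add(-46, -21)), -15) = Mul(Add(135, -67), -15) = Mul(68, -15) = -1020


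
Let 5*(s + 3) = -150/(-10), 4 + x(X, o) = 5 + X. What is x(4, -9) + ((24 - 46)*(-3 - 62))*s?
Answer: 5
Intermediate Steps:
x(X, o) = 1 + X (x(X, o) = -4 + (5 + X) = 1 + X)
s = 0 (s = -3 + (-150/(-10))/5 = -3 + (-150*(-⅒))/5 = -3 + (⅕)*15 = -3 + 3 = 0)
x(4, -9) + ((24 - 46)*(-3 - 62))*s = (1 + 4) + ((24 - 46)*(-3 - 62))*0 = 5 - 22*(-65)*0 = 5 + 1430*0 = 5 + 0 = 5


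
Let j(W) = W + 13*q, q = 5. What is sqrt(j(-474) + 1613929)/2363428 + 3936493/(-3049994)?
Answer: -3936493/3049994 + 9*sqrt(1245)/590857 ≈ -1.2901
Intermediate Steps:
j(W) = 65 + W (j(W) = W + 13*5 = W + 65 = 65 + W)
sqrt(j(-474) + 1613929)/2363428 + 3936493/(-3049994) = sqrt((65 - 474) + 1613929)/2363428 + 3936493/(-3049994) = sqrt(-409 + 1613929)*(1/2363428) + 3936493*(-1/3049994) = sqrt(1613520)*(1/2363428) - 3936493/3049994 = (36*sqrt(1245))*(1/2363428) - 3936493/3049994 = 9*sqrt(1245)/590857 - 3936493/3049994 = -3936493/3049994 + 9*sqrt(1245)/590857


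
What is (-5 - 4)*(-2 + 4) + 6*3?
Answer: 0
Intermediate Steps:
(-5 - 4)*(-2 + 4) + 6*3 = -9*2 + 18 = -18 + 18 = 0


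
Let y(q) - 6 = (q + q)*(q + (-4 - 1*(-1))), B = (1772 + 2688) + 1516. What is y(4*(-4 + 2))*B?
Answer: 1087632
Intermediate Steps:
B = 5976 (B = 4460 + 1516 = 5976)
y(q) = 6 + 2*q*(-3 + q) (y(q) = 6 + (q + q)*(q + (-4 - 1*(-1))) = 6 + (2*q)*(q + (-4 + 1)) = 6 + (2*q)*(q - 3) = 6 + (2*q)*(-3 + q) = 6 + 2*q*(-3 + q))
y(4*(-4 + 2))*B = (6 - 24*(-4 + 2) + 2*(4*(-4 + 2))²)*5976 = (6 - 24*(-2) + 2*(4*(-2))²)*5976 = (6 - 6*(-8) + 2*(-8)²)*5976 = (6 + 48 + 2*64)*5976 = (6 + 48 + 128)*5976 = 182*5976 = 1087632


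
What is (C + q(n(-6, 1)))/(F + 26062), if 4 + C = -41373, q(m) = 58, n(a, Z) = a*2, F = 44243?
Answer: -13773/23435 ≈ -0.58771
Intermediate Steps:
n(a, Z) = 2*a
C = -41377 (C = -4 - 41373 = -41377)
(C + q(n(-6, 1)))/(F + 26062) = (-41377 + 58)/(44243 + 26062) = -41319/70305 = -41319*1/70305 = -13773/23435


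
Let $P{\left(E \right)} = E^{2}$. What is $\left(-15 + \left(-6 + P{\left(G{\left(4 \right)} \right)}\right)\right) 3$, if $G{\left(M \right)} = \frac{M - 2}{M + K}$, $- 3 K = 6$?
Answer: $-60$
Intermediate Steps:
$K = -2$ ($K = \left(- \frac{1}{3}\right) 6 = -2$)
$G{\left(M \right)} = 1$ ($G{\left(M \right)} = \frac{M - 2}{M - 2} = \frac{-2 + M}{-2 + M} = 1$)
$\left(-15 + \left(-6 + P{\left(G{\left(4 \right)} \right)}\right)\right) 3 = \left(-15 - \left(6 - 1^{2}\right)\right) 3 = \left(-15 + \left(-6 + 1\right)\right) 3 = \left(-15 - 5\right) 3 = \left(-20\right) 3 = -60$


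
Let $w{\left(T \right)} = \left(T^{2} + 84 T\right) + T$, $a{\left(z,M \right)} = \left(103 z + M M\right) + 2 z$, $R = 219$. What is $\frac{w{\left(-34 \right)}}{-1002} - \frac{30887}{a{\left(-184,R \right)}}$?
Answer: $\frac{3119120}{4783047} \approx 0.65212$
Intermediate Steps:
$a{\left(z,M \right)} = M^{2} + 105 z$ ($a{\left(z,M \right)} = \left(103 z + M^{2}\right) + 2 z = \left(M^{2} + 103 z\right) + 2 z = M^{2} + 105 z$)
$w{\left(T \right)} = T^{2} + 85 T$
$\frac{w{\left(-34 \right)}}{-1002} - \frac{30887}{a{\left(-184,R \right)}} = \frac{\left(-34\right) \left(85 - 34\right)}{-1002} - \frac{30887}{219^{2} + 105 \left(-184\right)} = \left(-34\right) 51 \left(- \frac{1}{1002}\right) - \frac{30887}{47961 - 19320} = \left(-1734\right) \left(- \frac{1}{1002}\right) - \frac{30887}{28641} = \frac{289}{167} - \frac{30887}{28641} = \frac{3119120}{4783047}$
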